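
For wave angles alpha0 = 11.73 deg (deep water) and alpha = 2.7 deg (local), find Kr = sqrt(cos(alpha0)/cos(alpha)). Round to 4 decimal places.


Kr = sqrt(cos(alpha0) / cos(alpha))
cos(11.73) = 0.979116
cos(2.7) = 0.998890
Kr = sqrt(0.979116 / 0.998890)
Kr = sqrt(0.980205)
Kr = 0.9901

0.9901


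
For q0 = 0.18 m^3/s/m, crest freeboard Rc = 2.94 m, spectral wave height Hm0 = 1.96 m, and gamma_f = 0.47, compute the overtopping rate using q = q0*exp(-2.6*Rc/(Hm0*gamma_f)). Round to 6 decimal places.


q = q0 * exp(-2.6 * Rc / (Hm0 * gamma_f))
Exponent = -2.6 * 2.94 / (1.96 * 0.47)
= -2.6 * 2.94 / 0.9212
= -8.297872
exp(-8.297872) = 0.000249
q = 0.18 * 0.000249
q = 0.000045 m^3/s/m

0.000045


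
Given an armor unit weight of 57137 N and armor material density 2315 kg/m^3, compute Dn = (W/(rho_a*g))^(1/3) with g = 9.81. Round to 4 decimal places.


V = W / (rho_a * g)
V = 57137 / (2315 * 9.81)
V = 57137 / 22710.15
V = 2.515923 m^3
Dn = V^(1/3) = 2.515923^(1/3)
Dn = 1.3601 m

1.3601


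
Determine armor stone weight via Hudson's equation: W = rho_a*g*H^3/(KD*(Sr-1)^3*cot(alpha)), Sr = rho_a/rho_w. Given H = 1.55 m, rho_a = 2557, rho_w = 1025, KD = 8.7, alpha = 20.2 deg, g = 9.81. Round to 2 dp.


Sr = rho_a / rho_w = 2557 / 1025 = 2.494634
(Sr - 1) = 1.494634
(Sr - 1)^3 = 3.338910
cot(20.2) = 1 / tan(20.2) = 1 / 0.367928 = 2.717920
Numerator = 2557 * 9.81 * 1.55^3 = 93410.3136
Denominator = 8.7 * 3.338910 * 2.717920 = 78.951555
W = 93410.3136 / 78.951555
W = 1183.13 N

1183.13


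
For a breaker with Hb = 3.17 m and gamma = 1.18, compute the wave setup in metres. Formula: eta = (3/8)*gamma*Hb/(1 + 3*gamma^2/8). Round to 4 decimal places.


eta = (3/8) * gamma * Hb / (1 + 3*gamma^2/8)
Numerator = (3/8) * 1.18 * 3.17 = 1.402725
Denominator = 1 + 3*1.18^2/8 = 1 + 0.522150 = 1.522150
eta = 1.402725 / 1.522150
eta = 0.9215 m

0.9215


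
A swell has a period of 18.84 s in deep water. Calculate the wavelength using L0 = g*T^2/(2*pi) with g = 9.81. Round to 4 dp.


L0 = g * T^2 / (2 * pi)
L0 = 9.81 * 18.84^2 / (2 * pi)
L0 = 9.81 * 354.9456 / 6.28319
L0 = 3482.0163 / 6.28319
L0 = 554.1801 m

554.1801


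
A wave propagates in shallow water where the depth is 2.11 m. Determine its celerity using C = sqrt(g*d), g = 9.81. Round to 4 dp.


Using the shallow-water approximation:
C = sqrt(g * d) = sqrt(9.81 * 2.11)
C = sqrt(20.6991)
C = 4.5496 m/s

4.5496


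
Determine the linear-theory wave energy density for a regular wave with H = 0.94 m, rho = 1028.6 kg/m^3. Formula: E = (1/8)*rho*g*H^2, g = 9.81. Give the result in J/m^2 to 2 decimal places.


E = (1/8) * rho * g * H^2
E = (1/8) * 1028.6 * 9.81 * 0.94^2
E = 0.125 * 1028.6 * 9.81 * 0.8836
E = 1114.50 J/m^2

1114.50


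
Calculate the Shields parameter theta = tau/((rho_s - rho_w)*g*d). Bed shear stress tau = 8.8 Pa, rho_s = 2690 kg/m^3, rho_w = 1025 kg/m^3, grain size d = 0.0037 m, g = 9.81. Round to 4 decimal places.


theta = tau / ((rho_s - rho_w) * g * d)
rho_s - rho_w = 2690 - 1025 = 1665
Denominator = 1665 * 9.81 * 0.0037 = 60.434505
theta = 8.8 / 60.434505
theta = 0.1456

0.1456


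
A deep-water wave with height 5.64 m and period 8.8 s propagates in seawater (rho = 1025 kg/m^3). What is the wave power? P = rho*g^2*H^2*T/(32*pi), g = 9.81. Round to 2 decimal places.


P = rho * g^2 * H^2 * T / (32 * pi)
P = 1025 * 9.81^2 * 5.64^2 * 8.8 / (32 * pi)
P = 1025 * 96.2361 * 31.8096 * 8.8 / 100.53096
P = 274664.74 W/m

274664.74


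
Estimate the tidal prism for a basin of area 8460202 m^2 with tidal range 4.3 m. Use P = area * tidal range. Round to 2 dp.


Tidal prism = Area * Tidal range
P = 8460202 * 4.3
P = 36378868.60 m^3

36378868.60


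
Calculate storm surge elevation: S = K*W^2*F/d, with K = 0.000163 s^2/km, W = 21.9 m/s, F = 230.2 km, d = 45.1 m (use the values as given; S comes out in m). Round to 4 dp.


S = K * W^2 * F / d
W^2 = 21.9^2 = 479.61
S = 0.000163 * 479.61 * 230.2 / 45.1
Numerator = 0.000163 * 479.61 * 230.2 = 17.996214
S = 17.996214 / 45.1 = 0.3990 m

0.3990


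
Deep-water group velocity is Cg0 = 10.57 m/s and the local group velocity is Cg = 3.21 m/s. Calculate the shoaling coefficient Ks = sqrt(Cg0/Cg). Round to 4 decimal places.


Ks = sqrt(Cg0 / Cg)
Ks = sqrt(10.57 / 3.21)
Ks = sqrt(3.2928)
Ks = 1.8146

1.8146


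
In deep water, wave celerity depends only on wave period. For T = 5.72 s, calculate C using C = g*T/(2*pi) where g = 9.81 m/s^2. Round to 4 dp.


We use the deep-water celerity formula:
C = g * T / (2 * pi)
C = 9.81 * 5.72 / (2 * 3.14159...)
C = 56.113200 / 6.283185
C = 8.9307 m/s

8.9307


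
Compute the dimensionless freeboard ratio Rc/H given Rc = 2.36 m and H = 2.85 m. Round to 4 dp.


Relative freeboard = Rc / H
= 2.36 / 2.85
= 0.8281

0.8281


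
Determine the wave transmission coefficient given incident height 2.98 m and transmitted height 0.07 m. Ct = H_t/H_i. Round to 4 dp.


Ct = H_t / H_i
Ct = 0.07 / 2.98
Ct = 0.0235

0.0235


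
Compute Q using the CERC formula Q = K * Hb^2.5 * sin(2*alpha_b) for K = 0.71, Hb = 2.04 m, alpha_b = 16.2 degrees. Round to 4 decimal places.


Q = K * Hb^2.5 * sin(2 * alpha_b)
Hb^2.5 = 2.04^2.5 = 5.943954
sin(2 * 16.2) = sin(32.4) = 0.535827
Q = 0.71 * 5.943954 * 0.535827
Q = 2.2613 m^3/s

2.2613


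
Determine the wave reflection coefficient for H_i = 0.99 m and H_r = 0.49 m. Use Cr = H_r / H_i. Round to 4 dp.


Cr = H_r / H_i
Cr = 0.49 / 0.99
Cr = 0.4949

0.4949


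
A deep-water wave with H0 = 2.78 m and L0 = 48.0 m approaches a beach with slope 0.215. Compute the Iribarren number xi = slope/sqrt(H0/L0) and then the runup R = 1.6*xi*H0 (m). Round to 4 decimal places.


xi = slope / sqrt(H0/L0)
H0/L0 = 2.78/48.0 = 0.057917
sqrt(0.057917) = 0.240659
xi = 0.215 / 0.240659 = 0.893381
R = 1.6 * xi * H0 = 1.6 * 0.893381 * 2.78
R = 3.9738 m

3.9738


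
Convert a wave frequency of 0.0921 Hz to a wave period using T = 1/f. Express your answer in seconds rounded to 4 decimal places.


T = 1 / f
T = 1 / 0.0921
T = 10.8578 s

10.8578


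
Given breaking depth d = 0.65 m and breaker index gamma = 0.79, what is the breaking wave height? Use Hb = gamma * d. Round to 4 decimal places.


Hb = gamma * d
Hb = 0.79 * 0.65
Hb = 0.5135 m

0.5135


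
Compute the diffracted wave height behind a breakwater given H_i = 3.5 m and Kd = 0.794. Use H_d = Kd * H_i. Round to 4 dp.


H_d = Kd * H_i
H_d = 0.794 * 3.5
H_d = 2.7790 m

2.7790


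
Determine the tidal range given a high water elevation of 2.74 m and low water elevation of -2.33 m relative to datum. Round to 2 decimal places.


Tidal range = High water - Low water
Tidal range = 2.74 - (-2.33)
Tidal range = 5.07 m

5.07


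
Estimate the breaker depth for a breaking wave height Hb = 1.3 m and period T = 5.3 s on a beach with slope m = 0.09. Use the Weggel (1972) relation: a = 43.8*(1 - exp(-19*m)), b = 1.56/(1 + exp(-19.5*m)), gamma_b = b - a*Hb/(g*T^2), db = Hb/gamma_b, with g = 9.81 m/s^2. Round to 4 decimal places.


a = 43.8 * (1 - exp(-19 * m))
exp(-19 * 0.09) = exp(-1.7100) = 0.180866
a = 43.8 * (1 - 0.180866) = 35.878078
b = 1.56 / (1 + exp(-19.5 * m))
exp(-19.5 * 0.09) = exp(-1.7550) = 0.172907
b = 1.56 / (1 + 0.172907) = 1.330028
Hb / (g * T^2) = 1.3 / (9.81 * 5.3^2) = 1.3 / 275.5629 = 0.00471762
gamma_b = b - a * Hb/(g*T^2) = 1.330028 - 35.878078 * 0.00471762 = 1.160769
db = Hb / gamma_b = 1.3 / 1.160769
db = 1.1199 m

1.1199


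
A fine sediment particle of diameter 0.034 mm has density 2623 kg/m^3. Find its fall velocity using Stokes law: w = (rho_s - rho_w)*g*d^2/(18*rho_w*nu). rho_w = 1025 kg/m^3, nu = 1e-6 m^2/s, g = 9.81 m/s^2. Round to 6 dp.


w = (rho_s - rho_w) * g * d^2 / (18 * rho_w * nu)
d = 0.034 mm = 0.000034 m
rho_s - rho_w = 2623 - 1025 = 1598
Numerator = 1598 * 9.81 * (0.000034)^2 = 0.000018121895
Denominator = 18 * 1025 * 1e-6 = 0.018450
w = 0.000982 m/s

0.000982


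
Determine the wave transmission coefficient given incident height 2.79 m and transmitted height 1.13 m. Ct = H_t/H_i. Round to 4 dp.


Ct = H_t / H_i
Ct = 1.13 / 2.79
Ct = 0.4050

0.4050


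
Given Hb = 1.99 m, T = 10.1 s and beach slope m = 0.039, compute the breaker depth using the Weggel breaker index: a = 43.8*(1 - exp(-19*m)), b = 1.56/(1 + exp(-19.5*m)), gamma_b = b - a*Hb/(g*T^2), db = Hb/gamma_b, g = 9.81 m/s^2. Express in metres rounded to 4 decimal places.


a = 43.8 * (1 - exp(-19 * m))
exp(-19 * 0.039) = exp(-0.7410) = 0.476637
a = 43.8 * (1 - 0.476637) = 22.923298
b = 1.56 / (1 + exp(-19.5 * m))
exp(-19.5 * 0.039) = exp(-0.7605) = 0.467433
b = 1.56 / (1 + 0.467433) = 1.063081
Hb / (g * T^2) = 1.99 / (9.81 * 10.1^2) = 1.99 / 1000.7181 = 0.00198857
gamma_b = b - a * Hb/(g*T^2) = 1.063081 - 22.923298 * 0.00198857 = 1.017497
db = Hb / gamma_b = 1.99 / 1.017497
db = 1.9558 m

1.9558


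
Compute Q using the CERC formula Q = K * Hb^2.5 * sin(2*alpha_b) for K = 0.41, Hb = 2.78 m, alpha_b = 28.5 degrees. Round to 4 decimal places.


Q = K * Hb^2.5 * sin(2 * alpha_b)
Hb^2.5 = 2.78^2.5 = 12.885818
sin(2 * 28.5) = sin(57.0) = 0.838671
Q = 0.41 * 12.885818 * 0.838671
Q = 4.4309 m^3/s

4.4309


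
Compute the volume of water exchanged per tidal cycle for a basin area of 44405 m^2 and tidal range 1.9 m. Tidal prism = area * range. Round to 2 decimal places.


Tidal prism = Area * Tidal range
P = 44405 * 1.9
P = 84369.50 m^3

84369.50


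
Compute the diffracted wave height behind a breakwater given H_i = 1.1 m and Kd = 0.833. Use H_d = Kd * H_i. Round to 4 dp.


H_d = Kd * H_i
H_d = 0.833 * 1.1
H_d = 0.9163 m

0.9163


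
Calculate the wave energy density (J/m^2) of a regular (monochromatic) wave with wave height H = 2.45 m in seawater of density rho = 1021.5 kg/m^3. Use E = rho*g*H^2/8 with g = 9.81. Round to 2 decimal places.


E = (1/8) * rho * g * H^2
E = (1/8) * 1021.5 * 9.81 * 2.45^2
E = 0.125 * 1021.5 * 9.81 * 6.0025
E = 7518.82 J/m^2

7518.82


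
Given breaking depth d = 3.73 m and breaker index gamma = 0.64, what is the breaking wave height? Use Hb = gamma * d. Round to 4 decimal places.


Hb = gamma * d
Hb = 0.64 * 3.73
Hb = 2.3872 m

2.3872


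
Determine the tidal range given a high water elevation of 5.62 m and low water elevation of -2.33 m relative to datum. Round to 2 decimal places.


Tidal range = High water - Low water
Tidal range = 5.62 - (-2.33)
Tidal range = 7.95 m

7.95


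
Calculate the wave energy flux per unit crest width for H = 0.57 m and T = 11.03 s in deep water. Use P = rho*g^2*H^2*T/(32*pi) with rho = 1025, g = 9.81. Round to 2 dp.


P = rho * g^2 * H^2 * T / (32 * pi)
P = 1025 * 9.81^2 * 0.57^2 * 11.03 / (32 * pi)
P = 1025 * 96.2361 * 0.3249 * 11.03 / 100.53096
P = 3516.31 W/m

3516.31


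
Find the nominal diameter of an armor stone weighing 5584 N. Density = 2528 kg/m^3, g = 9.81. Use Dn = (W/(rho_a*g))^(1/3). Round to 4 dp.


V = W / (rho_a * g)
V = 5584 / (2528 * 9.81)
V = 5584 / 24799.68
V = 0.225164 m^3
Dn = V^(1/3) = 0.225164^(1/3)
Dn = 0.6084 m

0.6084


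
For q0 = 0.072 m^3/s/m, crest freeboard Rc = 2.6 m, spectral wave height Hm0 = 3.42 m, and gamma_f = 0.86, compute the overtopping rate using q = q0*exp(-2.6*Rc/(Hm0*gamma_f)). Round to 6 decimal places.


q = q0 * exp(-2.6 * Rc / (Hm0 * gamma_f))
Exponent = -2.6 * 2.6 / (3.42 * 0.86)
= -2.6 * 2.6 / 2.9412
= -2.298382
exp(-2.298382) = 0.100421
q = 0.072 * 0.100421
q = 0.007230 m^3/s/m

0.007230


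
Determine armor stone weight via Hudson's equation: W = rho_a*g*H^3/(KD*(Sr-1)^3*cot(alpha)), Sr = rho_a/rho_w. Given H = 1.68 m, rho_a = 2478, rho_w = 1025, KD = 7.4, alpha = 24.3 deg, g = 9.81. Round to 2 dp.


Sr = rho_a / rho_w = 2478 / 1025 = 2.417561
(Sr - 1) = 1.417561
(Sr - 1)^3 = 2.848559
cot(24.3) = 1 / tan(24.3) = 1 / 0.451517 = 2.214754
Numerator = 2478 * 9.81 * 1.68^3 = 115265.1858
Denominator = 7.4 * 2.848559 * 2.214754 = 46.685559
W = 115265.1858 / 46.685559
W = 2468.97 N

2468.97


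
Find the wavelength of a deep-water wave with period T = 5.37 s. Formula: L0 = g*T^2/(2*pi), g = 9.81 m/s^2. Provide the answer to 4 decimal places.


L0 = g * T^2 / (2 * pi)
L0 = 9.81 * 5.37^2 / (2 * pi)
L0 = 9.81 * 28.8369 / 6.28319
L0 = 282.8900 / 6.28319
L0 = 45.0233 m

45.0233


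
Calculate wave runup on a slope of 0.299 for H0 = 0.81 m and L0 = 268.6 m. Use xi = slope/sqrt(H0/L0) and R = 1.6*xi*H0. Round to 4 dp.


xi = slope / sqrt(H0/L0)
H0/L0 = 0.81/268.6 = 0.003016
sqrt(0.003016) = 0.054915
xi = 0.299 / 0.054915 = 5.444797
R = 1.6 * xi * H0 = 1.6 * 5.444797 * 0.81
R = 7.0565 m

7.0565


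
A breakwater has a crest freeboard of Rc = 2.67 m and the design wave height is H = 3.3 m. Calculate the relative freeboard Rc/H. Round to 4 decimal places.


Relative freeboard = Rc / H
= 2.67 / 3.3
= 0.8091

0.8091


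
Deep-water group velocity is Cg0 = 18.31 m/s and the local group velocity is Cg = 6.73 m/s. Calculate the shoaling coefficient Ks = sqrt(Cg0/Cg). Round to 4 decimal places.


Ks = sqrt(Cg0 / Cg)
Ks = sqrt(18.31 / 6.73)
Ks = sqrt(2.7207)
Ks = 1.6494

1.6494


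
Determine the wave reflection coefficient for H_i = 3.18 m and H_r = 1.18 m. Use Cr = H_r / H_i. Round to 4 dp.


Cr = H_r / H_i
Cr = 1.18 / 3.18
Cr = 0.3711

0.3711


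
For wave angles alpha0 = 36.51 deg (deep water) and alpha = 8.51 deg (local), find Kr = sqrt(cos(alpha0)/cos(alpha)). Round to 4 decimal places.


Kr = sqrt(cos(alpha0) / cos(alpha))
cos(36.51) = 0.803753
cos(8.51) = 0.988990
Kr = sqrt(0.803753 / 0.988990)
Kr = sqrt(0.812701)
Kr = 0.9015

0.9015


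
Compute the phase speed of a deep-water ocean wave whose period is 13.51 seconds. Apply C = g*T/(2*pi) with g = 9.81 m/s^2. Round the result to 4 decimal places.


We use the deep-water celerity formula:
C = g * T / (2 * pi)
C = 9.81 * 13.51 / (2 * 3.14159...)
C = 132.533100 / 6.283185
C = 21.0933 m/s

21.0933


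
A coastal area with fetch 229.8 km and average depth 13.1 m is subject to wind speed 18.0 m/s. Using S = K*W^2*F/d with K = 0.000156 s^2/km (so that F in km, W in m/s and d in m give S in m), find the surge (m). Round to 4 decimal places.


S = K * W^2 * F / d
W^2 = 18.0^2 = 324.00
S = 0.000156 * 324.00 * 229.8 / 13.1
Numerator = 0.000156 * 324.00 * 229.8 = 11.615011
S = 11.615011 / 13.1 = 0.8866 m

0.8866


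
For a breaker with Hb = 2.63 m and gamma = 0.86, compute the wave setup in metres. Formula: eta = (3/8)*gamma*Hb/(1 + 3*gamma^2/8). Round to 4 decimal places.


eta = (3/8) * gamma * Hb / (1 + 3*gamma^2/8)
Numerator = (3/8) * 0.86 * 2.63 = 0.848175
Denominator = 1 + 3*0.86^2/8 = 1 + 0.277350 = 1.277350
eta = 0.848175 / 1.277350
eta = 0.6640 m

0.6640


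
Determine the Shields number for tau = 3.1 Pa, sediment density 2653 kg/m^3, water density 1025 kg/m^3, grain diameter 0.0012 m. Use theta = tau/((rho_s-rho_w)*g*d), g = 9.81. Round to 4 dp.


theta = tau / ((rho_s - rho_w) * g * d)
rho_s - rho_w = 2653 - 1025 = 1628
Denominator = 1628 * 9.81 * 0.0012 = 19.164816
theta = 3.1 / 19.164816
theta = 0.1618

0.1618


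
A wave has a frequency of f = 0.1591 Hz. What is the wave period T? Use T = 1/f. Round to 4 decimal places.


T = 1 / f
T = 1 / 0.1591
T = 6.2854 s

6.2854


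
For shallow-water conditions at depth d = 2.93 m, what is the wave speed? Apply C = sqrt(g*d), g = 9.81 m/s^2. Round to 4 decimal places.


Using the shallow-water approximation:
C = sqrt(g * d) = sqrt(9.81 * 2.93)
C = sqrt(28.7433)
C = 5.3613 m/s

5.3613


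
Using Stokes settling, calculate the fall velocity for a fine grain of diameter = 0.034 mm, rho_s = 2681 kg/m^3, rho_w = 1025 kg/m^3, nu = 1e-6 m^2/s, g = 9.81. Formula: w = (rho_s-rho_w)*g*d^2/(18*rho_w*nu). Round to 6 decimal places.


w = (rho_s - rho_w) * g * d^2 / (18 * rho_w * nu)
d = 0.034 mm = 0.000034 m
rho_s - rho_w = 2681 - 1025 = 1656
Numerator = 1656 * 9.81 * (0.000034)^2 = 0.000018779636
Denominator = 18 * 1025 * 1e-6 = 0.018450
w = 0.001018 m/s

0.001018


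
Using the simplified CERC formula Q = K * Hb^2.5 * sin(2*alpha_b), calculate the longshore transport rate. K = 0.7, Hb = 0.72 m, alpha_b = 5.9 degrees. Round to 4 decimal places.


Q = K * Hb^2.5 * sin(2 * alpha_b)
Hb^2.5 = 0.72^2.5 = 0.439877
sin(2 * 5.9) = sin(11.8) = 0.204496
Q = 0.7 * 0.439877 * 0.204496
Q = 0.0630 m^3/s

0.0630


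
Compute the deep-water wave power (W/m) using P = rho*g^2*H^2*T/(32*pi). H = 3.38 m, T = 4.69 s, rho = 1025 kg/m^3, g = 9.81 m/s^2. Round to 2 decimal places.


P = rho * g^2 * H^2 * T / (32 * pi)
P = 1025 * 9.81^2 * 3.38^2 * 4.69 / (32 * pi)
P = 1025 * 96.2361 * 11.4244 * 4.69 / 100.53096
P = 52573.67 W/m

52573.67


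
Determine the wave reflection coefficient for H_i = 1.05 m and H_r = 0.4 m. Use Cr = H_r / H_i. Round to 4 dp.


Cr = H_r / H_i
Cr = 0.4 / 1.05
Cr = 0.3810

0.3810


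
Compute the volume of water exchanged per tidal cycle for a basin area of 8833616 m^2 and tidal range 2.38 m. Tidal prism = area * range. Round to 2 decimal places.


Tidal prism = Area * Tidal range
P = 8833616 * 2.38
P = 21024006.08 m^3

21024006.08


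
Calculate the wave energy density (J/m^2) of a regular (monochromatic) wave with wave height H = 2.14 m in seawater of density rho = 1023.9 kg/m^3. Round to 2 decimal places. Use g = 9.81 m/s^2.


E = (1/8) * rho * g * H^2
E = (1/8) * 1023.9 * 9.81 * 2.14^2
E = 0.125 * 1023.9 * 9.81 * 4.5796
E = 5749.95 J/m^2

5749.95


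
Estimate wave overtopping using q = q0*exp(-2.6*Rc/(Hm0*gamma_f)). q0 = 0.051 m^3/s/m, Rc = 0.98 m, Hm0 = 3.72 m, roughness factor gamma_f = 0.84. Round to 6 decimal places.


q = q0 * exp(-2.6 * Rc / (Hm0 * gamma_f))
Exponent = -2.6 * 0.98 / (3.72 * 0.84)
= -2.6 * 0.98 / 3.1248
= -0.815412
exp(-0.815412) = 0.442457
q = 0.051 * 0.442457
q = 0.022565 m^3/s/m

0.022565


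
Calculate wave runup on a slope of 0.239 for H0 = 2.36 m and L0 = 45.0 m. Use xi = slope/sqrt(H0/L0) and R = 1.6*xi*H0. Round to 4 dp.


xi = slope / sqrt(H0/L0)
H0/L0 = 2.36/45.0 = 0.052444
sqrt(0.052444) = 0.229008
xi = 0.239 / 0.229008 = 1.043634
R = 1.6 * xi * H0 = 1.6 * 1.043634 * 2.36
R = 3.9408 m

3.9408


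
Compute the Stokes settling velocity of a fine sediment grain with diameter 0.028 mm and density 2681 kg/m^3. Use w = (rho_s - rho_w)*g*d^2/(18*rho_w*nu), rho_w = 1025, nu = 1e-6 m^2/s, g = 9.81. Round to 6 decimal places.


w = (rho_s - rho_w) * g * d^2 / (18 * rho_w * nu)
d = 0.028 mm = 0.000028 m
rho_s - rho_w = 2681 - 1025 = 1656
Numerator = 1656 * 9.81 * (0.000028)^2 = 0.000012736362
Denominator = 18 * 1025 * 1e-6 = 0.018450
w = 0.000690 m/s

0.000690


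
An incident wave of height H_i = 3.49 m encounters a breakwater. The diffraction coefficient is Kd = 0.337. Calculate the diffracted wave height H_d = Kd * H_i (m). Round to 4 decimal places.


H_d = Kd * H_i
H_d = 0.337 * 3.49
H_d = 1.1761 m

1.1761


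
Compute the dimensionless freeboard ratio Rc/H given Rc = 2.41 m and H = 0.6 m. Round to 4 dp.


Relative freeboard = Rc / H
= 2.41 / 0.6
= 4.0167

4.0167


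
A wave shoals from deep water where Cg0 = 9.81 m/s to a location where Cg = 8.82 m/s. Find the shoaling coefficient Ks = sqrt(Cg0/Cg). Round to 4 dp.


Ks = sqrt(Cg0 / Cg)
Ks = sqrt(9.81 / 8.82)
Ks = sqrt(1.1122)
Ks = 1.0546

1.0546


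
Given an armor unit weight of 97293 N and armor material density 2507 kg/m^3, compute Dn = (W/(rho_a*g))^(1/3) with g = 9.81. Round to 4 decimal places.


V = W / (rho_a * g)
V = 97293 / (2507 * 9.81)
V = 97293 / 24593.67
V = 3.956018 m^3
Dn = V^(1/3) = 3.956018^(1/3)
Dn = 1.5816 m

1.5816


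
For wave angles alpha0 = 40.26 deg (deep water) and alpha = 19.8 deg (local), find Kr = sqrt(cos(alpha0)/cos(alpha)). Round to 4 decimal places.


Kr = sqrt(cos(alpha0) / cos(alpha))
cos(40.26) = 0.763120
cos(19.8) = 0.940881
Kr = sqrt(0.763120 / 0.940881)
Kr = sqrt(0.811069)
Kr = 0.9006

0.9006


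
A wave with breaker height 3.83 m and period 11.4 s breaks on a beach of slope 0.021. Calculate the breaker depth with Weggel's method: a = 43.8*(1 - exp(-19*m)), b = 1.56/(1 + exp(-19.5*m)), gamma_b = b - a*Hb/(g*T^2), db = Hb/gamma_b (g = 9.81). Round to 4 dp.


a = 43.8 * (1 - exp(-19 * m))
exp(-19 * 0.021) = exp(-0.3990) = 0.670991
a = 43.8 * (1 - 0.670991) = 14.410607
b = 1.56 / (1 + exp(-19.5 * m))
exp(-19.5 * 0.021) = exp(-0.4095) = 0.663982
b = 1.56 / (1 + 0.663982) = 0.937510
Hb / (g * T^2) = 3.83 / (9.81 * 11.4^2) = 3.83 / 1274.9076 = 0.00300414
gamma_b = b - a * Hb/(g*T^2) = 0.937510 - 14.410607 * 0.00300414 = 0.894219
db = Hb / gamma_b = 3.83 / 0.894219
db = 4.2831 m

4.2831


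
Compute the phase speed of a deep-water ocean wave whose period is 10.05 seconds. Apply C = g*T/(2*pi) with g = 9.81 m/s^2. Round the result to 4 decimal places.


We use the deep-water celerity formula:
C = g * T / (2 * pi)
C = 9.81 * 10.05 / (2 * 3.14159...)
C = 98.590500 / 6.283185
C = 15.6912 m/s

15.6912


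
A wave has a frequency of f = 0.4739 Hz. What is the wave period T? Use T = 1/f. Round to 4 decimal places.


T = 1 / f
T = 1 / 0.4739
T = 2.1101 s

2.1101


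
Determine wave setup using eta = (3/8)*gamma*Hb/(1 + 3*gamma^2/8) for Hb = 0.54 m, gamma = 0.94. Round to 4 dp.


eta = (3/8) * gamma * Hb / (1 + 3*gamma^2/8)
Numerator = (3/8) * 0.94 * 0.54 = 0.190350
Denominator = 1 + 3*0.94^2/8 = 1 + 0.331350 = 1.331350
eta = 0.190350 / 1.331350
eta = 0.1430 m

0.1430


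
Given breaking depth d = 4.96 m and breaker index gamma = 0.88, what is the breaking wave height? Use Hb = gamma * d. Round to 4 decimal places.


Hb = gamma * d
Hb = 0.88 * 4.96
Hb = 4.3648 m

4.3648


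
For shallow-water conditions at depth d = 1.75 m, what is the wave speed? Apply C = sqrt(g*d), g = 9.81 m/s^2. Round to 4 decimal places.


Using the shallow-water approximation:
C = sqrt(g * d) = sqrt(9.81 * 1.75)
C = sqrt(17.1675)
C = 4.1434 m/s

4.1434


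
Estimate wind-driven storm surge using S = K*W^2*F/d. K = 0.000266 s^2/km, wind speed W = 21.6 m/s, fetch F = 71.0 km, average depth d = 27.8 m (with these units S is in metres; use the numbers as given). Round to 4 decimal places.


S = K * W^2 * F / d
W^2 = 21.6^2 = 466.56
S = 0.000266 * 466.56 * 71.0 / 27.8
Numerator = 0.000266 * 466.56 * 71.0 = 8.811452
S = 8.811452 / 27.8 = 0.3170 m

0.3170


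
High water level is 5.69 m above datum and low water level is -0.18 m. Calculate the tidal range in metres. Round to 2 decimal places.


Tidal range = High water - Low water
Tidal range = 5.69 - (-0.18)
Tidal range = 5.87 m

5.87


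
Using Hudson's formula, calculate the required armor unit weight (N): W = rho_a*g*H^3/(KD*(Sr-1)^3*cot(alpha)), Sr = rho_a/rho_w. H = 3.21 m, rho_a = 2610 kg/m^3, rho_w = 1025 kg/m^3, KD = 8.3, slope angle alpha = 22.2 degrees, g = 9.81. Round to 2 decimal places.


Sr = rho_a / rho_w = 2610 / 1025 = 2.546341
(Sr - 1) = 1.546341
(Sr - 1)^3 = 3.697568
cot(22.2) = 1 / tan(22.2) = 1 / 0.408092 = 2.450425
Numerator = 2610 * 9.81 * 3.21^3 = 846885.3339
Denominator = 8.3 * 3.697568 * 2.450425 = 75.203100
W = 846885.3339 / 75.203100
W = 11261.31 N

11261.31


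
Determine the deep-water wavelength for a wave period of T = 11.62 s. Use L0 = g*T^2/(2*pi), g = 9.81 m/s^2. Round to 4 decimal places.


L0 = g * T^2 / (2 * pi)
L0 = 9.81 * 11.62^2 / (2 * pi)
L0 = 9.81 * 135.0244 / 6.28319
L0 = 1324.5894 / 6.28319
L0 = 210.8149 m

210.8149


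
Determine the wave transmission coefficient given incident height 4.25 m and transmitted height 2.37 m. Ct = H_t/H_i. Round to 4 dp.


Ct = H_t / H_i
Ct = 2.37 / 4.25
Ct = 0.5576

0.5576


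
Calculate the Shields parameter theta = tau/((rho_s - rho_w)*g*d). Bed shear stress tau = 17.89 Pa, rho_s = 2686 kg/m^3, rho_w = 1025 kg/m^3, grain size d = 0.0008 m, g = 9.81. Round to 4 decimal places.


theta = tau / ((rho_s - rho_w) * g * d)
rho_s - rho_w = 2686 - 1025 = 1661
Denominator = 1661 * 9.81 * 0.0008 = 13.035528
theta = 17.89 / 13.035528
theta = 1.3724

1.3724


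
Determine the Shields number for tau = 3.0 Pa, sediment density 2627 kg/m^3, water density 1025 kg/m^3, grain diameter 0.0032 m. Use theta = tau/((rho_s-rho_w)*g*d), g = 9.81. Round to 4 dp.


theta = tau / ((rho_s - rho_w) * g * d)
rho_s - rho_w = 2627 - 1025 = 1602
Denominator = 1602 * 9.81 * 0.0032 = 50.289984
theta = 3.0 / 50.289984
theta = 0.0597

0.0597


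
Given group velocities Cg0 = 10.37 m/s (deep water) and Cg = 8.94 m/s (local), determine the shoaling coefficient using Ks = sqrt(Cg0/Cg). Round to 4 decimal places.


Ks = sqrt(Cg0 / Cg)
Ks = sqrt(10.37 / 8.94)
Ks = sqrt(1.1600)
Ks = 1.0770

1.0770


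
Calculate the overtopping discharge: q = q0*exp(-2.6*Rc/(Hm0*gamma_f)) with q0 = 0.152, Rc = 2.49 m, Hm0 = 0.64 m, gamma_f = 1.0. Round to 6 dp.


q = q0 * exp(-2.6 * Rc / (Hm0 * gamma_f))
Exponent = -2.6 * 2.49 / (0.64 * 1.0)
= -2.6 * 2.49 / 0.6400
= -10.115625
exp(-10.115625) = 0.000040
q = 0.152 * 0.000040
q = 0.000006 m^3/s/m

0.000006


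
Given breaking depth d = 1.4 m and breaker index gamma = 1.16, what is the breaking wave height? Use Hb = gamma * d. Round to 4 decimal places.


Hb = gamma * d
Hb = 1.16 * 1.4
Hb = 1.6240 m

1.6240


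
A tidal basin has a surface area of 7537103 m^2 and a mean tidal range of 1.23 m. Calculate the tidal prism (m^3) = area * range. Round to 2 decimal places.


Tidal prism = Area * Tidal range
P = 7537103 * 1.23
P = 9270636.69 m^3

9270636.69


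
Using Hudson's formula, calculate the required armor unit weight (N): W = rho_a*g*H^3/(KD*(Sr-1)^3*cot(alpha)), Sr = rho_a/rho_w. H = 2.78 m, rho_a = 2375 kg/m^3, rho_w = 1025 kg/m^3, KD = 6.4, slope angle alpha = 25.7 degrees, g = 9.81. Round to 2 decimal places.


Sr = rho_a / rho_w = 2375 / 1025 = 2.317073
(Sr - 1) = 1.317073
(Sr - 1)^3 = 2.284703
cot(25.7) = 1 / tan(25.7) = 1 / 0.481267 = 2.077847
Numerator = 2375 * 9.81 * 2.78^3 = 500572.5254
Denominator = 6.4 * 2.284703 * 2.077847 = 30.382475
W = 500572.5254 / 30.382475
W = 16475.70 N

16475.70


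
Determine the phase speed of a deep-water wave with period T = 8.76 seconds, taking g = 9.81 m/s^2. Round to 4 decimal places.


We use the deep-water celerity formula:
C = g * T / (2 * pi)
C = 9.81 * 8.76 / (2 * 3.14159...)
C = 85.935600 / 6.283185
C = 13.6771 m/s

13.6771


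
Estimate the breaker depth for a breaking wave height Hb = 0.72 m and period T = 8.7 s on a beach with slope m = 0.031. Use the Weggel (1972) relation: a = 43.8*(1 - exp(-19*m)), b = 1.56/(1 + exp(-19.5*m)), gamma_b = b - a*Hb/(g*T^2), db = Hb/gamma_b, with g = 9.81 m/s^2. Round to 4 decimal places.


a = 43.8 * (1 - exp(-19 * m))
exp(-19 * 0.031) = exp(-0.5890) = 0.554882
a = 43.8 * (1 - 0.554882) = 19.496173
b = 1.56 / (1 + exp(-19.5 * m))
exp(-19.5 * 0.031) = exp(-0.6045) = 0.546348
b = 1.56 / (1 + 0.546348) = 1.008829
Hb / (g * T^2) = 0.72 / (9.81 * 8.7^2) = 0.72 / 742.5189 = 0.00096967
gamma_b = b - a * Hb/(g*T^2) = 1.008829 - 19.496173 * 0.00096967 = 0.989924
db = Hb / gamma_b = 0.72 / 0.989924
db = 0.7273 m

0.7273


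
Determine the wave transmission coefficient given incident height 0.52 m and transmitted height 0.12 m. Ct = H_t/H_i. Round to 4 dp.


Ct = H_t / H_i
Ct = 0.12 / 0.52
Ct = 0.2308

0.2308


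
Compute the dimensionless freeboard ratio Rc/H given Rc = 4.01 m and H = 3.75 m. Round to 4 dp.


Relative freeboard = Rc / H
= 4.01 / 3.75
= 1.0693

1.0693


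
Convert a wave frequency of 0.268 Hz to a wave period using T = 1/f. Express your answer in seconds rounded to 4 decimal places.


T = 1 / f
T = 1 / 0.268
T = 3.7313 s

3.7313


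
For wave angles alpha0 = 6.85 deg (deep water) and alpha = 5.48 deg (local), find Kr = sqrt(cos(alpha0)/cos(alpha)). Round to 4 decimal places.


Kr = sqrt(cos(alpha0) / cos(alpha))
cos(6.85) = 0.992862
cos(5.48) = 0.995430
Kr = sqrt(0.992862 / 0.995430)
Kr = sqrt(0.997420)
Kr = 0.9987

0.9987


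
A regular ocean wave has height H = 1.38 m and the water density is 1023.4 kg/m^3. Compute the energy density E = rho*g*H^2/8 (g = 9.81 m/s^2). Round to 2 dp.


E = (1/8) * rho * g * H^2
E = (1/8) * 1023.4 * 9.81 * 1.38^2
E = 0.125 * 1023.4 * 9.81 * 1.9044
E = 2389.92 J/m^2

2389.92


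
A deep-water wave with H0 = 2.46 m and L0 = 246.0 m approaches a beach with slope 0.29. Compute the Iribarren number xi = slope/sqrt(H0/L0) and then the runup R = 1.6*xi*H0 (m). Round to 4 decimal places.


xi = slope / sqrt(H0/L0)
H0/L0 = 2.46/246.0 = 0.010000
sqrt(0.010000) = 0.100000
xi = 0.29 / 0.100000 = 2.900000
R = 1.6 * xi * H0 = 1.6 * 2.900000 * 2.46
R = 11.4144 m

11.4144


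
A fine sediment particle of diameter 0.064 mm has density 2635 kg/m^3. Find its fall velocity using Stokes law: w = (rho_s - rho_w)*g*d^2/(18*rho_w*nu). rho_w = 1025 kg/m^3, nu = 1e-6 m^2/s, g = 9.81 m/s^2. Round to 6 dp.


w = (rho_s - rho_w) * g * d^2 / (18 * rho_w * nu)
d = 0.064 mm = 0.000064 m
rho_s - rho_w = 2635 - 1025 = 1610
Numerator = 1610 * 9.81 * (0.000064)^2 = 0.000064692634
Denominator = 18 * 1025 * 1e-6 = 0.018450
w = 0.003506 m/s

0.003506


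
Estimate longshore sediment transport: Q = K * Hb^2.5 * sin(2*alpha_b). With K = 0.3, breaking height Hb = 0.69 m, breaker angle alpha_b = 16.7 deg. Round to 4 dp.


Q = K * Hb^2.5 * sin(2 * alpha_b)
Hb^2.5 = 0.69^2.5 = 0.395478
sin(2 * 16.7) = sin(33.4) = 0.550481
Q = 0.3 * 0.395478 * 0.550481
Q = 0.0653 m^3/s

0.0653


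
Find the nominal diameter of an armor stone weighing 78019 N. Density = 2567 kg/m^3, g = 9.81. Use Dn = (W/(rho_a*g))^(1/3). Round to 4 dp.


V = W / (rho_a * g)
V = 78019 / (2567 * 9.81)
V = 78019 / 25182.27
V = 3.098172 m^3
Dn = V^(1/3) = 3.098172^(1/3)
Dn = 1.4578 m

1.4578


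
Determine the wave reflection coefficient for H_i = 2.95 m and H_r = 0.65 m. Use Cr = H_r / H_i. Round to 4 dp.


Cr = H_r / H_i
Cr = 0.65 / 2.95
Cr = 0.2203

0.2203


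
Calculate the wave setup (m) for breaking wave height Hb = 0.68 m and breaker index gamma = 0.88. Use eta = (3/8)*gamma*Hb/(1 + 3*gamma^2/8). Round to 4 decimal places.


eta = (3/8) * gamma * Hb / (1 + 3*gamma^2/8)
Numerator = (3/8) * 0.88 * 0.68 = 0.224400
Denominator = 1 + 3*0.88^2/8 = 1 + 0.290400 = 1.290400
eta = 0.224400 / 1.290400
eta = 0.1739 m

0.1739


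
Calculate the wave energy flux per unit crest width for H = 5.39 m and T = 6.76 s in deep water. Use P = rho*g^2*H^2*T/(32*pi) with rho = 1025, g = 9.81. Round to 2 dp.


P = rho * g^2 * H^2 * T / (32 * pi)
P = 1025 * 9.81^2 * 5.39^2 * 6.76 / (32 * pi)
P = 1025 * 96.2361 * 29.0521 * 6.76 / 100.53096
P = 192702.01 W/m

192702.01


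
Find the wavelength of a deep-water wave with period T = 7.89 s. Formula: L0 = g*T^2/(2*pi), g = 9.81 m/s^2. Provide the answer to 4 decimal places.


L0 = g * T^2 / (2 * pi)
L0 = 9.81 * 7.89^2 / (2 * pi)
L0 = 9.81 * 62.2521 / 6.28319
L0 = 610.6931 / 6.28319
L0 = 97.1948 m

97.1948


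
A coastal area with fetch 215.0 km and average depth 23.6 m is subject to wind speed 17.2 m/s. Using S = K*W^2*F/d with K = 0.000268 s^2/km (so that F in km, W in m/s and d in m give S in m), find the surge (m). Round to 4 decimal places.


S = K * W^2 * F / d
W^2 = 17.2^2 = 295.84
S = 0.000268 * 295.84 * 215.0 / 23.6
Numerator = 0.000268 * 295.84 * 215.0 = 17.046301
S = 17.046301 / 23.6 = 0.7223 m

0.7223


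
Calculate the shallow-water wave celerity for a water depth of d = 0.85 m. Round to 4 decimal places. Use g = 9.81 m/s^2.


Using the shallow-water approximation:
C = sqrt(g * d) = sqrt(9.81 * 0.85)
C = sqrt(8.3385)
C = 2.8876 m/s

2.8876


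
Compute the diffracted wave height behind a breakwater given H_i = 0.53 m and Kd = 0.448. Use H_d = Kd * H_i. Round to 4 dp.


H_d = Kd * H_i
H_d = 0.448 * 0.53
H_d = 0.2374 m

0.2374


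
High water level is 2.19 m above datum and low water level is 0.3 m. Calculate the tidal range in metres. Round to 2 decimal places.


Tidal range = High water - Low water
Tidal range = 2.19 - (0.3)
Tidal range = 1.89 m

1.89


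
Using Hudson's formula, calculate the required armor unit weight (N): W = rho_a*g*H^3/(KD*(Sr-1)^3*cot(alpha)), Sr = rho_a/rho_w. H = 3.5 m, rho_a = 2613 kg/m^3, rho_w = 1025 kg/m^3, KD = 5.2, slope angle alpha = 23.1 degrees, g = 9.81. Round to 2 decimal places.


Sr = rho_a / rho_w = 2613 / 1025 = 2.549268
(Sr - 1) = 1.549268
(Sr - 1)^3 = 3.718604
cot(23.1) = 1 / tan(23.1) = 1 / 0.426536 = 2.344467
Numerator = 2613 * 9.81 * 3.5^3 = 1099037.5988
Denominator = 5.2 * 3.718604 * 2.344467 = 45.334351
W = 1099037.5988 / 45.334351
W = 24242.93 N

24242.93


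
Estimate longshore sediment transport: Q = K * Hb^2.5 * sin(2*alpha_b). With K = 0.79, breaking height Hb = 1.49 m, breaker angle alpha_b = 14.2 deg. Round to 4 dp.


Q = K * Hb^2.5 * sin(2 * alpha_b)
Hb^2.5 = 1.49^2.5 = 2.709977
sin(2 * 14.2) = sin(28.4) = 0.475624
Q = 0.79 * 2.709977 * 0.475624
Q = 1.0183 m^3/s

1.0183


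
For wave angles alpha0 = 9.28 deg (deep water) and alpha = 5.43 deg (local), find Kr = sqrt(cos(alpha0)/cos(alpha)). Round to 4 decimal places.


Kr = sqrt(cos(alpha0) / cos(alpha))
cos(9.28) = 0.986912
cos(5.43) = 0.995513
Kr = sqrt(0.986912 / 0.995513)
Kr = sqrt(0.991361)
Kr = 0.9957

0.9957


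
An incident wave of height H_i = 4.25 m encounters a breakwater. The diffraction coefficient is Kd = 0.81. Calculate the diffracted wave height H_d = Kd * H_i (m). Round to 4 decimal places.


H_d = Kd * H_i
H_d = 0.81 * 4.25
H_d = 3.4425 m

3.4425


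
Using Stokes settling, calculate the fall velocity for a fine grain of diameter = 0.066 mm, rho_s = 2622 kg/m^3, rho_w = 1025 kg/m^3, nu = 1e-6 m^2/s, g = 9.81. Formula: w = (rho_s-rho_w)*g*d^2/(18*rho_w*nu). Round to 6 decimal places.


w = (rho_s - rho_w) * g * d^2 / (18 * rho_w * nu)
d = 0.066 mm = 0.000066 m
rho_s - rho_w = 2622 - 1025 = 1597
Numerator = 1597 * 9.81 * (0.000066)^2 = 0.000068243579
Denominator = 18 * 1025 * 1e-6 = 0.018450
w = 0.003699 m/s

0.003699


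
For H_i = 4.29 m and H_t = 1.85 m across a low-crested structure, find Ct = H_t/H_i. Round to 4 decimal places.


Ct = H_t / H_i
Ct = 1.85 / 4.29
Ct = 0.4312

0.4312


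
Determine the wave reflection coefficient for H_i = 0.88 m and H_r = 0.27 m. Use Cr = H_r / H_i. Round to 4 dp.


Cr = H_r / H_i
Cr = 0.27 / 0.88
Cr = 0.3068

0.3068


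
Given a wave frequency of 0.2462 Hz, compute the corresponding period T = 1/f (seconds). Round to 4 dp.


T = 1 / f
T = 1 / 0.2462
T = 4.0617 s

4.0617


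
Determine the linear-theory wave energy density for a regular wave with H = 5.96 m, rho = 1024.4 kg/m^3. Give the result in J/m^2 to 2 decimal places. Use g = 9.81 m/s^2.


E = (1/8) * rho * g * H^2
E = (1/8) * 1024.4 * 9.81 * 5.96^2
E = 0.125 * 1024.4 * 9.81 * 35.5216
E = 44621.19 J/m^2

44621.19


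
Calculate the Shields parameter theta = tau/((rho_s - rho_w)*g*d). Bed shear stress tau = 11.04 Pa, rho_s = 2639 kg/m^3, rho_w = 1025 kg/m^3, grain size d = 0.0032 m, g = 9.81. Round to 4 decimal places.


theta = tau / ((rho_s - rho_w) * g * d)
rho_s - rho_w = 2639 - 1025 = 1614
Denominator = 1614 * 9.81 * 0.0032 = 50.666688
theta = 11.04 / 50.666688
theta = 0.2179

0.2179


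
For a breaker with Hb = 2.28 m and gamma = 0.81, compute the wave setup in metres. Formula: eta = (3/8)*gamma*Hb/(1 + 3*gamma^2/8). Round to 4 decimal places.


eta = (3/8) * gamma * Hb / (1 + 3*gamma^2/8)
Numerator = (3/8) * 0.81 * 2.28 = 0.692550
Denominator = 1 + 3*0.81^2/8 = 1 + 0.246038 = 1.246038
eta = 0.692550 / 1.246038
eta = 0.5558 m

0.5558


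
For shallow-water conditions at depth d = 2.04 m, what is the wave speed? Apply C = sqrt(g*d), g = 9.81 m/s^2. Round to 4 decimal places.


Using the shallow-water approximation:
C = sqrt(g * d) = sqrt(9.81 * 2.04)
C = sqrt(20.0124)
C = 4.4735 m/s

4.4735


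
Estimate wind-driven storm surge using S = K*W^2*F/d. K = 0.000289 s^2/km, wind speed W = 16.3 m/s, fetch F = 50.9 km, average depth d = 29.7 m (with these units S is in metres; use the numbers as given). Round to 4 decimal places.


S = K * W^2 * F / d
W^2 = 16.3^2 = 265.69
S = 0.000289 * 265.69 * 50.9 / 29.7
Numerator = 0.000289 * 265.69 * 50.9 = 3.908326
S = 3.908326 / 29.7 = 0.1316 m

0.1316


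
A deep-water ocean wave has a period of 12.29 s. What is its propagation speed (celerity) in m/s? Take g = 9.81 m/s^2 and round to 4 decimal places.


We use the deep-water celerity formula:
C = g * T / (2 * pi)
C = 9.81 * 12.29 / (2 * 3.14159...)
C = 120.564900 / 6.283185
C = 19.1885 m/s

19.1885


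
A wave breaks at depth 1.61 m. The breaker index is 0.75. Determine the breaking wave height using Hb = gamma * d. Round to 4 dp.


Hb = gamma * d
Hb = 0.75 * 1.61
Hb = 1.2075 m

1.2075


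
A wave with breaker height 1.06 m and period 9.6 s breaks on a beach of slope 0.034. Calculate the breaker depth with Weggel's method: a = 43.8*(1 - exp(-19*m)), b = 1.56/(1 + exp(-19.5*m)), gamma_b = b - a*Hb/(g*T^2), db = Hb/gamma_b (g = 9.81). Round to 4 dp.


a = 43.8 * (1 - exp(-19 * m))
exp(-19 * 0.034) = exp(-0.6460) = 0.524138
a = 43.8 * (1 - 0.524138) = 20.842749
b = 1.56 / (1 + exp(-19.5 * m))
exp(-19.5 * 0.034) = exp(-0.6630) = 0.515303
b = 1.56 / (1 + 0.515303) = 1.029497
Hb / (g * T^2) = 1.06 / (9.81 * 9.6^2) = 1.06 / 904.0896 = 0.00117245
gamma_b = b - a * Hb/(g*T^2) = 1.029497 - 20.842749 * 0.00117245 = 1.005060
db = Hb / gamma_b = 1.06 / 1.005060
db = 1.0547 m

1.0547


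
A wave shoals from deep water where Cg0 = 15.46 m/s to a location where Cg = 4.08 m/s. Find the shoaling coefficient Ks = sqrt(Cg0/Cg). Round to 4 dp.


Ks = sqrt(Cg0 / Cg)
Ks = sqrt(15.46 / 4.08)
Ks = sqrt(3.7892)
Ks = 1.9466

1.9466


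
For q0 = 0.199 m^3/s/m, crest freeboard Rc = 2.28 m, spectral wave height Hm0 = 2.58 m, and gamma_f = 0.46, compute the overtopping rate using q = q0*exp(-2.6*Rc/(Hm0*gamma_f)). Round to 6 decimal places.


q = q0 * exp(-2.6 * Rc / (Hm0 * gamma_f))
Exponent = -2.6 * 2.28 / (2.58 * 0.46)
= -2.6 * 2.28 / 1.1868
= -4.994944
exp(-4.994944) = 0.006772
q = 0.199 * 0.006772
q = 0.001348 m^3/s/m

0.001348


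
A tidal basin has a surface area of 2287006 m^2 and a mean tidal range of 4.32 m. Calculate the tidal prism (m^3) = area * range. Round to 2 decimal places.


Tidal prism = Area * Tidal range
P = 2287006 * 4.32
P = 9879865.92 m^3

9879865.92


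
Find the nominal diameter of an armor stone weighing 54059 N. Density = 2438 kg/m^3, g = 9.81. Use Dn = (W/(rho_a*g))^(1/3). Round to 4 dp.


V = W / (rho_a * g)
V = 54059 / (2438 * 9.81)
V = 54059 / 23916.78
V = 2.260296 m^3
Dn = V^(1/3) = 2.260296^(1/3)
Dn = 1.3124 m

1.3124


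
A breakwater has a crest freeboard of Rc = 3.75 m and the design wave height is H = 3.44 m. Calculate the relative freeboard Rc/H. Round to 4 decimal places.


Relative freeboard = Rc / H
= 3.75 / 3.44
= 1.0901

1.0901


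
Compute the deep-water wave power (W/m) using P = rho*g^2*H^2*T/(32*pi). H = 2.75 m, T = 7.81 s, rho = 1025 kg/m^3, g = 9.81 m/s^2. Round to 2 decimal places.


P = rho * g^2 * H^2 * T / (32 * pi)
P = 1025 * 9.81^2 * 2.75^2 * 7.81 / (32 * pi)
P = 1025 * 96.2361 * 7.5625 * 7.81 / 100.53096
P = 57953.34 W/m

57953.34


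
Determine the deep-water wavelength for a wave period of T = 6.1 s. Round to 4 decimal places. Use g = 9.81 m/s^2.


L0 = g * T^2 / (2 * pi)
L0 = 9.81 * 6.1^2 / (2 * pi)
L0 = 9.81 * 37.2100 / 6.28319
L0 = 365.0301 / 6.28319
L0 = 58.0963 m

58.0963


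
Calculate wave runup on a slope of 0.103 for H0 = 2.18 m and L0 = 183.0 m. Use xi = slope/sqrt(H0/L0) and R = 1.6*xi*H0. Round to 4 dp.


xi = slope / sqrt(H0/L0)
H0/L0 = 2.18/183.0 = 0.011913
sqrt(0.011913) = 0.109145
xi = 0.103 / 0.109145 = 0.943701
R = 1.6 * xi * H0 = 1.6 * 0.943701 * 2.18
R = 3.2916 m

3.2916


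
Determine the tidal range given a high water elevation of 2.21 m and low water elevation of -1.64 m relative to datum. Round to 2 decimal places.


Tidal range = High water - Low water
Tidal range = 2.21 - (-1.64)
Tidal range = 3.85 m

3.85


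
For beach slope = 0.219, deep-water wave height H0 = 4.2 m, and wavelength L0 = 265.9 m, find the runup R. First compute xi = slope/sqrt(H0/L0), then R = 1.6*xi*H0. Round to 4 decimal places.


xi = slope / sqrt(H0/L0)
H0/L0 = 4.2/265.9 = 0.015795
sqrt(0.015795) = 0.125680
xi = 0.219 / 0.125680 = 1.742523
R = 1.6 * xi * H0 = 1.6 * 1.742523 * 4.2
R = 11.7098 m

11.7098
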